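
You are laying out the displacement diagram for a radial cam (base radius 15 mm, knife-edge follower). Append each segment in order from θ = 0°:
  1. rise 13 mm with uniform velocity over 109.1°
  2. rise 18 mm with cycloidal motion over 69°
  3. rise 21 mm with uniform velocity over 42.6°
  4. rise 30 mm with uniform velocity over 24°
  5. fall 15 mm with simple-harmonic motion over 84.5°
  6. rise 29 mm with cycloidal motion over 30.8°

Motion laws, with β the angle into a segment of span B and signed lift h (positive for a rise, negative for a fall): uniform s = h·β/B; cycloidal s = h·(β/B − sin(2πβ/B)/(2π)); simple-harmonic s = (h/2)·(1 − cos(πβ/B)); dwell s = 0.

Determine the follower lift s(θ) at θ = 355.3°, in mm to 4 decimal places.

seg 1 [0°–109.1°] uniform, h=13: full span → s += 13 → s = 13.0000
seg 2 [109.1°–178.1°] cycloidal, h=18: full span → s += 18 → s = 31.0000
seg 3 [178.1°–220.7°] uniform, h=21: full span → s += 21 → s = 52.0000
seg 4 [220.7°–244.7°] uniform, h=30: full span → s += 30 → s = 82.0000
seg 5 [244.7°–329.2°] simple-harmonic, h=-15: full span → s += -15 → s = 67.0000
seg 6 [329.2°–360°] cycloidal, h=29: θ=355.3° here. β=26.1, B=30.8. 29·(0.8474 − sin(2π·0.8474)/(2π)) = 28.3525 → s = 95.3525

95.3525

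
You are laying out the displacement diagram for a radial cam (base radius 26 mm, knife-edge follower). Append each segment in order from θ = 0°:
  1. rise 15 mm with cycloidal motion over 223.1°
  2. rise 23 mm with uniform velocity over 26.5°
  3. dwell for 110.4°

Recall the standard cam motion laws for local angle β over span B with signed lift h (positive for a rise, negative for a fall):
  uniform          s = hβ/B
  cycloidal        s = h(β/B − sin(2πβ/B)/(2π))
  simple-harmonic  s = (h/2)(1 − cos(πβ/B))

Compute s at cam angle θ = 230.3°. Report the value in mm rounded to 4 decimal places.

seg 1 [0°–223.1°] cycloidal, h=15: full span → s += 15 → s = 15.0000
seg 2 [223.1°–249.6°] uniform, h=23: θ=230.3° here. β=7.2, B=26.5. 23·7.2/26.5 = 6.2491 → s = 21.2491

21.2491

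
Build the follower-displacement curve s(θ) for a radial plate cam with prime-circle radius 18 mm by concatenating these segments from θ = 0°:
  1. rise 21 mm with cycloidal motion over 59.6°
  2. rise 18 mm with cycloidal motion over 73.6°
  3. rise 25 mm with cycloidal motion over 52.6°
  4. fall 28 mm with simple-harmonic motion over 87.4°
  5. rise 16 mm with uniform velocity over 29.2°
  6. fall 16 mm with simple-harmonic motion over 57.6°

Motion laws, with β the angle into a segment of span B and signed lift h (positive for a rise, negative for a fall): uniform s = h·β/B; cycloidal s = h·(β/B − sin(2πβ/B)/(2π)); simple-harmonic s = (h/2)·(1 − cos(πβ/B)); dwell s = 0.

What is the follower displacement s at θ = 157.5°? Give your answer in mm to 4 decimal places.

seg 1 [0°–59.6°] cycloidal, h=21: full span → s += 21 → s = 21.0000
seg 2 [59.6°–133.2°] cycloidal, h=18: full span → s += 18 → s = 39.0000
seg 3 [133.2°–185.8°] cycloidal, h=25: θ=157.5° here. β=24.3, B=52.6. 25·(0.4620 − sin(2π·0.4620)/(2π)) = 10.6079 → s = 49.6079

49.6079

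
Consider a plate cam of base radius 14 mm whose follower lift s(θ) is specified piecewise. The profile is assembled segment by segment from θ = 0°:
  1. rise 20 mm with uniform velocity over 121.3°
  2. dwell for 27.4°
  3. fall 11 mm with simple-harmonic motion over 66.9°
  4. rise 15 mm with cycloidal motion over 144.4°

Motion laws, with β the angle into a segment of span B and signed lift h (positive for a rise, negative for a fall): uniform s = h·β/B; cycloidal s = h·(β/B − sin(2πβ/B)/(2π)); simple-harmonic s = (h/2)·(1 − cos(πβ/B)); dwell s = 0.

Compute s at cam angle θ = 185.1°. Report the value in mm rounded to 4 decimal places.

seg 1 [0°–121.3°] uniform, h=20: full span → s += 20 → s = 20.0000
seg 2 [121.3°–148.7°] dwell: s stays 20.0000
seg 3 [148.7°–215.6°] simple-harmonic, h=-11: θ=185.1° here. β=36.4, B=66.9. -11/2·(1 − cos(π·0.5441)) = -6.2595 → s = 13.7405

13.7405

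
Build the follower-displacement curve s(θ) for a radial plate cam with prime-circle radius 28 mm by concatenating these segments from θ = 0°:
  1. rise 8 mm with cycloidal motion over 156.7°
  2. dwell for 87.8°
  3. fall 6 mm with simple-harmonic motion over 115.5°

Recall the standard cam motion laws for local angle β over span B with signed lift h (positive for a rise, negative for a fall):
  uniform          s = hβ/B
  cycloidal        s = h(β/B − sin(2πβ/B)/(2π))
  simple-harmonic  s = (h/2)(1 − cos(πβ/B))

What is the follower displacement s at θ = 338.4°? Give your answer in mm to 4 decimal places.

seg 1 [0°–156.7°] cycloidal, h=8: full span → s += 8 → s = 8.0000
seg 2 [156.7°–244.5°] dwell: s stays 8.0000
seg 3 [244.5°–360°] simple-harmonic, h=-6: θ=338.4° here. β=93.9, B=115.5. -6/2·(1 − cos(π·0.8130)) = -5.4970 → s = 2.5030

2.5030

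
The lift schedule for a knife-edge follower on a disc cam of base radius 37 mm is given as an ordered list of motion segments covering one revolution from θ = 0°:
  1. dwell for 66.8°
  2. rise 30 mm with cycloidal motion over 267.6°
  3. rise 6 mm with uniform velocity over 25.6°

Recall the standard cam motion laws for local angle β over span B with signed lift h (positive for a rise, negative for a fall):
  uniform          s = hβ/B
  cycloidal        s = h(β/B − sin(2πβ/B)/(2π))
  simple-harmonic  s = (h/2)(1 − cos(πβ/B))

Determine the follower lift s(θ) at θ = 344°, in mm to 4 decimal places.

seg 1 [0°–66.8°] dwell: s stays 0.0000
seg 2 [66.8°–334.4°] cycloidal, h=30: full span → s += 30 → s = 30.0000
seg 3 [334.4°–360°] uniform, h=6: θ=344° here. β=9.6, B=25.6. 6·9.6/25.6 = 2.2500 → s = 32.2500

32.2500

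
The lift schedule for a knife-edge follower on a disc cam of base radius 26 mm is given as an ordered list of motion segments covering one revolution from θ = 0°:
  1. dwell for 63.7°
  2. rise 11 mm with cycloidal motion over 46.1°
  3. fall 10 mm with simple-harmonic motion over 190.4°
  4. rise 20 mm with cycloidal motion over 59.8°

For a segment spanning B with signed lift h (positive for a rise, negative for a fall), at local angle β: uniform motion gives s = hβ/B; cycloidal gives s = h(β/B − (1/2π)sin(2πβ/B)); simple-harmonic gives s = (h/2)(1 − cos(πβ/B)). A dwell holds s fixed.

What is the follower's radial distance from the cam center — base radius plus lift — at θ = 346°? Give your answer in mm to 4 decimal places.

seg 1 [0°–63.7°] dwell: s stays 0.0000
seg 2 [63.7°–109.8°] cycloidal, h=11: full span → s += 11 → s = 11.0000
seg 3 [109.8°–300.2°] simple-harmonic, h=-10: full span → s += -10 → s = 1.0000
seg 4 [300.2°–360°] cycloidal, h=20: θ=346° here. β=45.8, B=59.8. 20·(0.7659 − sin(2π·0.7659)/(2π)) = 18.4850 → s = 19.4850
radial distance = base radius + s = 26 + 19.4850 = 45.4850

45.4850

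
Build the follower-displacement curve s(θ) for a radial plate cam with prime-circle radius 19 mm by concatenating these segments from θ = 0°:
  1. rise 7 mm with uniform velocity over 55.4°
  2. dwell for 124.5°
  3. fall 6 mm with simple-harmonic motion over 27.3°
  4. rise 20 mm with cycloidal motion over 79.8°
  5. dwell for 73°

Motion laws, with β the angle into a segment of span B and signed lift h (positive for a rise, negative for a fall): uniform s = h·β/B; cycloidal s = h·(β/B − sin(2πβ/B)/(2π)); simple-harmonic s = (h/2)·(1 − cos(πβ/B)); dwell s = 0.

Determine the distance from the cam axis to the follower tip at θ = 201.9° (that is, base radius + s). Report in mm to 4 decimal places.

seg 1 [0°–55.4°] uniform, h=7: full span → s += 7 → s = 7.0000
seg 2 [55.4°–179.9°] dwell: s stays 7.0000
seg 3 [179.9°–207.2°] simple-harmonic, h=-6: θ=201.9° here. β=22, B=27.3. -6/2·(1 − cos(π·0.8059)) = -5.4591 → s = 1.5409
radial distance = base radius + s = 19 + 1.5409 = 20.5409

20.5409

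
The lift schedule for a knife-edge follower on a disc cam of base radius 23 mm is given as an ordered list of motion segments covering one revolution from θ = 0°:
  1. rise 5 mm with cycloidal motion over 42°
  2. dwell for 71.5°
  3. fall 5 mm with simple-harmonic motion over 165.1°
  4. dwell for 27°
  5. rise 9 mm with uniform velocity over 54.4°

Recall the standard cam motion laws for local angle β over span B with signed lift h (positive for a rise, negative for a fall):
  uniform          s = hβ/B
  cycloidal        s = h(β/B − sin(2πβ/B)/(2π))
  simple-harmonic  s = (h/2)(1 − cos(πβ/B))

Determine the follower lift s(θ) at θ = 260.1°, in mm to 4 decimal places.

seg 1 [0°–42°] cycloidal, h=5: full span → s += 5 → s = 5.0000
seg 2 [42°–113.5°] dwell: s stays 5.0000
seg 3 [113.5°–278.6°] simple-harmonic, h=-5: θ=260.1° here. β=146.6, B=165.1. -5/2·(1 − cos(π·0.8879)) = -4.8467 → s = 0.1533

0.1533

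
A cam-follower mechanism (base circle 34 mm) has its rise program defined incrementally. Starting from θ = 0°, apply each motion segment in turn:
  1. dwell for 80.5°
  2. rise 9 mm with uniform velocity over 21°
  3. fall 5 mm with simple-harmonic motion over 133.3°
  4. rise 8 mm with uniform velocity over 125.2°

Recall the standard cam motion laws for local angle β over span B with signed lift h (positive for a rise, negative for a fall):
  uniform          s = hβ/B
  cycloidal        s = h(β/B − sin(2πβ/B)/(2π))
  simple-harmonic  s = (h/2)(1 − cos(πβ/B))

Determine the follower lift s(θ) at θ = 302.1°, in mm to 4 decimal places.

seg 1 [0°–80.5°] dwell: s stays 0.0000
seg 2 [80.5°–101.5°] uniform, h=9: full span → s += 9 → s = 9.0000
seg 3 [101.5°–234.8°] simple-harmonic, h=-5: full span → s += -5 → s = 4.0000
seg 4 [234.8°–360°] uniform, h=8: θ=302.1° here. β=67.3, B=125.2. 8·67.3/125.2 = 4.3003 → s = 8.3003

8.3003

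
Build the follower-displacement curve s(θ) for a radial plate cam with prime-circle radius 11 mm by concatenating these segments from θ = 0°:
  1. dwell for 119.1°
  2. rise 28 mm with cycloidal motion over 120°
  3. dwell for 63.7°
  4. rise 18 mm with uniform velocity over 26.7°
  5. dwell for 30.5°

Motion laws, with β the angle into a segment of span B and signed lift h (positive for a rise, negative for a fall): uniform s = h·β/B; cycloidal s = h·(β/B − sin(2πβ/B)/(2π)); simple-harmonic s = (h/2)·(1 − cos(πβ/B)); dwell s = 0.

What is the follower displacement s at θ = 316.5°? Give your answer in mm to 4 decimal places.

seg 1 [0°–119.1°] dwell: s stays 0.0000
seg 2 [119.1°–239.1°] cycloidal, h=28: full span → s += 28 → s = 28.0000
seg 3 [239.1°–302.8°] dwell: s stays 28.0000
seg 4 [302.8°–329.5°] uniform, h=18: θ=316.5° here. β=13.7, B=26.7. 18·13.7/26.7 = 9.2360 → s = 37.2360

37.2360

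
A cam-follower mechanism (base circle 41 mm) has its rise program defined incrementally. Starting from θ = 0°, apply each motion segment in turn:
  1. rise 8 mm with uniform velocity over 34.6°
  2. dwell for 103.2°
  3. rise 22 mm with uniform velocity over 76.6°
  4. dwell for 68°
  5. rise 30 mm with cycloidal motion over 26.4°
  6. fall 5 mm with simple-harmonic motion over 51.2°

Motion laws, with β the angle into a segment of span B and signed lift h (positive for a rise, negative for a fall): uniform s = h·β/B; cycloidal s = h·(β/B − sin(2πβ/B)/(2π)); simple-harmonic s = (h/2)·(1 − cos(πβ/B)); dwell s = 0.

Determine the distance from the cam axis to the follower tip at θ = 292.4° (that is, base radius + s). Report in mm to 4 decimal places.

seg 1 [0°–34.6°] uniform, h=8: full span → s += 8 → s = 8.0000
seg 2 [34.6°–137.8°] dwell: s stays 8.0000
seg 3 [137.8°–214.4°] uniform, h=22: full span → s += 22 → s = 30.0000
seg 4 [214.4°–282.4°] dwell: s stays 30.0000
seg 5 [282.4°–308.8°] cycloidal, h=30: θ=292.4° here. β=10, B=26.4. 30·(0.3788 − sin(2π·0.3788)/(2π)) = 8.0688 → s = 38.0688
radial distance = base radius + s = 41 + 38.0688 = 79.0688

79.0688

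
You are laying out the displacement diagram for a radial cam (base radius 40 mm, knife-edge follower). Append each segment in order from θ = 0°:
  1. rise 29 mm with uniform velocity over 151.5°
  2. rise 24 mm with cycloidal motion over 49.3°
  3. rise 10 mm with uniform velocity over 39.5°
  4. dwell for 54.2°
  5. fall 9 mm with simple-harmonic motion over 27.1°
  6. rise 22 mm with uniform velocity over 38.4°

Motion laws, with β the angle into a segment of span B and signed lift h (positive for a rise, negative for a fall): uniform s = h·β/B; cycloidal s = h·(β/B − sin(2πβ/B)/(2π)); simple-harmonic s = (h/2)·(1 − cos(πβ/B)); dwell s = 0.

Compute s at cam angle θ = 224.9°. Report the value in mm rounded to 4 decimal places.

seg 1 [0°–151.5°] uniform, h=29: full span → s += 29 → s = 29.0000
seg 2 [151.5°–200.8°] cycloidal, h=24: full span → s += 24 → s = 53.0000
seg 3 [200.8°–240.3°] uniform, h=10: θ=224.9° here. β=24.1, B=39.5. 10·24.1/39.5 = 6.1013 → s = 59.1013

59.1013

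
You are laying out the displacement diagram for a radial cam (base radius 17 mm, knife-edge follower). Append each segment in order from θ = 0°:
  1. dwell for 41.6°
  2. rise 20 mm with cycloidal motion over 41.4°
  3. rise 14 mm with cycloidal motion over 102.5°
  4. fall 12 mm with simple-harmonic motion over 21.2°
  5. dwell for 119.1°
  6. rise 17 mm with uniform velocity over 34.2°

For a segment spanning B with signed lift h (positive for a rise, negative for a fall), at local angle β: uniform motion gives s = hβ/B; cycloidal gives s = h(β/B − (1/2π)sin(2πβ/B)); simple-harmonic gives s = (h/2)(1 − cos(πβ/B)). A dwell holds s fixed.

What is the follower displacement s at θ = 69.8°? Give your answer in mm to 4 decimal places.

seg 1 [0°–41.6°] dwell: s stays 0.0000
seg 2 [41.6°–83°] cycloidal, h=20: θ=69.8° here. β=28.2, B=41.4. 20·(0.6812 − sin(2π·0.6812)/(2π)) = 16.5131 → s = 16.5131

16.5131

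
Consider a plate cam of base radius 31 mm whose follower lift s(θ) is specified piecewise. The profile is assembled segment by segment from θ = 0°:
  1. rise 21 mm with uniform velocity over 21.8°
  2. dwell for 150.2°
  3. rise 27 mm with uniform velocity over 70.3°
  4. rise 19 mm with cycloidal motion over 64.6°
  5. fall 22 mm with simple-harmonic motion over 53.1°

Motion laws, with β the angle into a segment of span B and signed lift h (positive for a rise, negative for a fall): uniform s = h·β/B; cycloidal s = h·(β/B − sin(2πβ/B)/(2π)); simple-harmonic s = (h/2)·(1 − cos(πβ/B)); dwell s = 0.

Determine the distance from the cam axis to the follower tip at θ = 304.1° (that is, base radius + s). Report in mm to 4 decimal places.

seg 1 [0°–21.8°] uniform, h=21: full span → s += 21 → s = 21.0000
seg 2 [21.8°–172°] dwell: s stays 21.0000
seg 3 [172°–242.3°] uniform, h=27: full span → s += 27 → s = 48.0000
seg 4 [242.3°–306.9°] cycloidal, h=19: θ=304.1° here. β=61.8, B=64.6. 19·(0.9567 − sin(2π·0.9567)/(2π)) = 18.9899 → s = 66.9899
radial distance = base radius + s = 31 + 66.9899 = 97.9899

97.9899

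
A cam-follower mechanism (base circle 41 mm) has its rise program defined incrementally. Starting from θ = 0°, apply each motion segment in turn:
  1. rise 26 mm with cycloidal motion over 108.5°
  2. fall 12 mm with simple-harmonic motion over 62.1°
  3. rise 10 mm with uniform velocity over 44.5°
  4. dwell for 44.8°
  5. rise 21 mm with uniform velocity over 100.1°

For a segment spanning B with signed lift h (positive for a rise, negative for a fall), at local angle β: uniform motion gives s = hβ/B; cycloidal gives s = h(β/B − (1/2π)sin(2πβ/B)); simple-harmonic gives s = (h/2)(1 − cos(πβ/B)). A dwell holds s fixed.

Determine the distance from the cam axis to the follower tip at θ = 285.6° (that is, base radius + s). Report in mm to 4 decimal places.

seg 1 [0°–108.5°] cycloidal, h=26: full span → s += 26 → s = 26.0000
seg 2 [108.5°–170.6°] simple-harmonic, h=-12: full span → s += -12 → s = 14.0000
seg 3 [170.6°–215.1°] uniform, h=10: full span → s += 10 → s = 24.0000
seg 4 [215.1°–259.9°] dwell: s stays 24.0000
seg 5 [259.9°–360°] uniform, h=21: θ=285.6° here. β=25.7, B=100.1. 21·25.7/100.1 = 5.3916 → s = 29.3916
radial distance = base radius + s = 41 + 29.3916 = 70.3916

70.3916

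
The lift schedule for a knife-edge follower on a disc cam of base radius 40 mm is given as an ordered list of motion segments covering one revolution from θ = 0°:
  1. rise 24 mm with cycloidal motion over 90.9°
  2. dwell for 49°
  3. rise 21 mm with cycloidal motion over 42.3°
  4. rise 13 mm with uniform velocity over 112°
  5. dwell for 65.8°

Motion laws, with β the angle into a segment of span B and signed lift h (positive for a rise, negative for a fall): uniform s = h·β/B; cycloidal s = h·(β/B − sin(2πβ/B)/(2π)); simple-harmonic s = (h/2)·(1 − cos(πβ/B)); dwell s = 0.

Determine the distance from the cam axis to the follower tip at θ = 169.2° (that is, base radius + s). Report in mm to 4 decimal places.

seg 1 [0°–90.9°] cycloidal, h=24: full span → s += 24 → s = 24.0000
seg 2 [90.9°–139.9°] dwell: s stays 24.0000
seg 3 [139.9°–182.2°] cycloidal, h=21: θ=169.2° here. β=29.3, B=42.3. 21·(0.6927 − sin(2π·0.6927)/(2π)) = 17.6739 → s = 41.6739
radial distance = base radius + s = 40 + 41.6739 = 81.6739

81.6739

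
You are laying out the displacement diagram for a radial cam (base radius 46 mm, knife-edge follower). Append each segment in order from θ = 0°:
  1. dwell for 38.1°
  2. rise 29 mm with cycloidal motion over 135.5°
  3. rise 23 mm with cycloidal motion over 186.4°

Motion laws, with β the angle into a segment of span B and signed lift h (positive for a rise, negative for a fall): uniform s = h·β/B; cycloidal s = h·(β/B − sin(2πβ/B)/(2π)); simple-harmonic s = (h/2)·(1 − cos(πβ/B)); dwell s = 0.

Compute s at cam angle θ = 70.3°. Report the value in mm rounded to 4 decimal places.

seg 1 [0°–38.1°] dwell: s stays 0.0000
seg 2 [38.1°–173.6°] cycloidal, h=29: θ=70.3° here. β=32.2, B=135.5. 29·(0.2376 − sin(2π·0.2376)/(2π)) = 2.2899 → s = 2.2899

2.2899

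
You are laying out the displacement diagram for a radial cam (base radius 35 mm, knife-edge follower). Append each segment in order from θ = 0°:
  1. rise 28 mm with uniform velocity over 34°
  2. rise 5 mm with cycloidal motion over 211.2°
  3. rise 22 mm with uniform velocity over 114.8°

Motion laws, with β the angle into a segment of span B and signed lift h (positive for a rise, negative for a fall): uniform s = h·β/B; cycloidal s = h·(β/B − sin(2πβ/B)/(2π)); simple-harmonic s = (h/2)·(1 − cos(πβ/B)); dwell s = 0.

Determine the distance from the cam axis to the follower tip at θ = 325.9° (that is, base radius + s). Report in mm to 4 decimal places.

seg 1 [0°–34°] uniform, h=28: full span → s += 28 → s = 28.0000
seg 2 [34°–245.2°] cycloidal, h=5: full span → s += 5 → s = 33.0000
seg 3 [245.2°–360°] uniform, h=22: θ=325.9° here. β=80.7, B=114.8. 22·80.7/114.8 = 15.4652 → s = 48.4652
radial distance = base radius + s = 35 + 48.4652 = 83.4652

83.4652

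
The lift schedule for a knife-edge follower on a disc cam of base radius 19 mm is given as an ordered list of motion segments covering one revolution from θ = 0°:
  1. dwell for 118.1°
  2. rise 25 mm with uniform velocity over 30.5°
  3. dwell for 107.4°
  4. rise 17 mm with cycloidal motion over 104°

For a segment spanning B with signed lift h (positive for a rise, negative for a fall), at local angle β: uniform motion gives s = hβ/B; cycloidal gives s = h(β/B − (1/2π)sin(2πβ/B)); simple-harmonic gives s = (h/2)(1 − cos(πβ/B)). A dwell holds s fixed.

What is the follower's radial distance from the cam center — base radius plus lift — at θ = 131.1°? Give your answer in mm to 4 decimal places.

seg 1 [0°–118.1°] dwell: s stays 0.0000
seg 2 [118.1°–148.6°] uniform, h=25: θ=131.1° here. β=13, B=30.5. 25·13/30.5 = 10.6557 → s = 10.6557
radial distance = base radius + s = 19 + 10.6557 = 29.6557

29.6557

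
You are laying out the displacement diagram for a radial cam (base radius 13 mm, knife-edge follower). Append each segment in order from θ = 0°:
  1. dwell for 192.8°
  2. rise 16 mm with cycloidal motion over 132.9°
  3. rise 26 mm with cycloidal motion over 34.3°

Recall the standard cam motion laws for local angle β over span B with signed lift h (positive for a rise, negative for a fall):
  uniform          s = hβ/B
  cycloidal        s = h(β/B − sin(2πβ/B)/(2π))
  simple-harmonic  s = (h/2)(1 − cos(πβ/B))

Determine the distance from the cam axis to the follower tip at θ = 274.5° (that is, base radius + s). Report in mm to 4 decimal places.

seg 1 [0°–192.8°] dwell: s stays 0.0000
seg 2 [192.8°–325.7°] cycloidal, h=16: θ=274.5° here. β=81.7, B=132.9. 16·(0.6147 − sin(2π·0.6147)/(2π)) = 11.5170 → s = 11.5170
radial distance = base radius + s = 13 + 11.5170 = 24.5170

24.5170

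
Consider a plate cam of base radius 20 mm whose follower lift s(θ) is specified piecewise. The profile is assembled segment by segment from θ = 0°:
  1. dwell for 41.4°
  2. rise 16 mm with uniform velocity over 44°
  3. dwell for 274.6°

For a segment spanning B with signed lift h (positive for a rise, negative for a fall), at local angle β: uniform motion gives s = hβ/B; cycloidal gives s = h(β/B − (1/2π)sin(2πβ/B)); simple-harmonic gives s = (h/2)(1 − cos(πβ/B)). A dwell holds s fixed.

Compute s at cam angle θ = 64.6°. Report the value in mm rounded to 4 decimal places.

seg 1 [0°–41.4°] dwell: s stays 0.0000
seg 2 [41.4°–85.4°] uniform, h=16: θ=64.6° here. β=23.2, B=44. 16·23.2/44 = 8.4364 → s = 8.4364

8.4364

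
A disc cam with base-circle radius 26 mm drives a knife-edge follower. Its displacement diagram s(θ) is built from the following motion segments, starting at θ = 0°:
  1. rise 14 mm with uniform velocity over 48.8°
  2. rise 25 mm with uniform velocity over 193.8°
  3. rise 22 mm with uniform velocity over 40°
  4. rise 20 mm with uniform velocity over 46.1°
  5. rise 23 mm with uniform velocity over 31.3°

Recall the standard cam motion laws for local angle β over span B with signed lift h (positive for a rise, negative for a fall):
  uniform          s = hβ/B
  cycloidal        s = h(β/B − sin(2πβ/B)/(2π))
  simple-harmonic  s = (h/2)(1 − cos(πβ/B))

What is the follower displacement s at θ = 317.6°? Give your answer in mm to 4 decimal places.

seg 1 [0°–48.8°] uniform, h=14: full span → s += 14 → s = 14.0000
seg 2 [48.8°–242.6°] uniform, h=25: full span → s += 25 → s = 39.0000
seg 3 [242.6°–282.6°] uniform, h=22: full span → s += 22 → s = 61.0000
seg 4 [282.6°–328.7°] uniform, h=20: θ=317.6° here. β=35, B=46.1. 20·35/46.1 = 15.1844 → s = 76.1844

76.1844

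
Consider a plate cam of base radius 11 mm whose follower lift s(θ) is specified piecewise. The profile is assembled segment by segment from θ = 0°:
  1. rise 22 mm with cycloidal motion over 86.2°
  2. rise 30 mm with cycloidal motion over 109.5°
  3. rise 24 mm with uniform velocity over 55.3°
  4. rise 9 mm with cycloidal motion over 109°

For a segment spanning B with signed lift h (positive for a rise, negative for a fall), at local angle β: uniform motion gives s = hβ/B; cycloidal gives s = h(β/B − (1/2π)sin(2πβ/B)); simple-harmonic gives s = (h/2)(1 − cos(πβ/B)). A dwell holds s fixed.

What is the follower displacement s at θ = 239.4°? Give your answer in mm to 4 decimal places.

seg 1 [0°–86.2°] cycloidal, h=22: full span → s += 22 → s = 22.0000
seg 2 [86.2°–195.7°] cycloidal, h=30: full span → s += 30 → s = 52.0000
seg 3 [195.7°–251°] uniform, h=24: θ=239.4° here. β=43.7, B=55.3. 24·43.7/55.3 = 18.9656 → s = 70.9656

70.9656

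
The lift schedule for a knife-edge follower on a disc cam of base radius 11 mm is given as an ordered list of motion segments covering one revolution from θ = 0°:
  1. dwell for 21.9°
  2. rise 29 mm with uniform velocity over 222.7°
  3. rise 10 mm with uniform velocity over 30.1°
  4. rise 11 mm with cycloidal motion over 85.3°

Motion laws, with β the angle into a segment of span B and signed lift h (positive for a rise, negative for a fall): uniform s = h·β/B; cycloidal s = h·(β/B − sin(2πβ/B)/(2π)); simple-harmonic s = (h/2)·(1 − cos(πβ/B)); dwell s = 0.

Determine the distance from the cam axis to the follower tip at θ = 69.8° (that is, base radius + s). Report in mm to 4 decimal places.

seg 1 [0°–21.9°] dwell: s stays 0.0000
seg 2 [21.9°–244.6°] uniform, h=29: θ=69.8° here. β=47.9, B=222.7. 29·47.9/222.7 = 6.2375 → s = 6.2375
radial distance = base radius + s = 11 + 6.2375 = 17.2375

17.2375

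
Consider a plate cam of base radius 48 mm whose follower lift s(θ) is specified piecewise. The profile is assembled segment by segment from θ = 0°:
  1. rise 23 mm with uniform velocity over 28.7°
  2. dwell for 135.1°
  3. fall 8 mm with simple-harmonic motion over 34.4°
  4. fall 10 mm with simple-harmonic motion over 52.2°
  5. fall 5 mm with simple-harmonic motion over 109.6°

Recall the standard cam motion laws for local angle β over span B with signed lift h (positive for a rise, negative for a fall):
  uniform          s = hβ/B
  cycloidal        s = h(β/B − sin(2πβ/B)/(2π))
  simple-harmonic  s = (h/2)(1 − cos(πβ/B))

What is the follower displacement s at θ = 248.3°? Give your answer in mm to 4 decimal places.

seg 1 [0°–28.7°] uniform, h=23: full span → s += 23 → s = 23.0000
seg 2 [28.7°–163.8°] dwell: s stays 23.0000
seg 3 [163.8°–198.2°] simple-harmonic, h=-8: full span → s += -8 → s = 15.0000
seg 4 [198.2°–250.4°] simple-harmonic, h=-10: θ=248.3° here. β=50.1, B=52.2. -10/2·(1 − cos(π·0.9598)) = -9.9601 → s = 5.0399

5.0399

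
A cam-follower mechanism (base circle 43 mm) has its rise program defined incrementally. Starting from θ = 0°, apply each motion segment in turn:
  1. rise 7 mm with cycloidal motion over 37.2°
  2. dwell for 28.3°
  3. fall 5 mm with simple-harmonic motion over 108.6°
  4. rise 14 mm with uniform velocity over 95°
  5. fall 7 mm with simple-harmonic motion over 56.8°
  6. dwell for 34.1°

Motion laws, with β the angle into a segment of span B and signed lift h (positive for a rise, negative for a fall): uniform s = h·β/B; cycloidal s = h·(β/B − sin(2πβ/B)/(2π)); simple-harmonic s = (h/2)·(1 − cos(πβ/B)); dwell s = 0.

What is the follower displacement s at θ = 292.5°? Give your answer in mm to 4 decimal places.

seg 1 [0°–37.2°] cycloidal, h=7: full span → s += 7 → s = 7.0000
seg 2 [37.2°–65.5°] dwell: s stays 7.0000
seg 3 [65.5°–174.1°] simple-harmonic, h=-5: full span → s += -5 → s = 2.0000
seg 4 [174.1°–269.1°] uniform, h=14: full span → s += 14 → s = 16.0000
seg 5 [269.1°–325.9°] simple-harmonic, h=-7: θ=292.5° here. β=23.4, B=56.8. -7/2·(1 − cos(π·0.4120)) = -2.5444 → s = 13.4556

13.4556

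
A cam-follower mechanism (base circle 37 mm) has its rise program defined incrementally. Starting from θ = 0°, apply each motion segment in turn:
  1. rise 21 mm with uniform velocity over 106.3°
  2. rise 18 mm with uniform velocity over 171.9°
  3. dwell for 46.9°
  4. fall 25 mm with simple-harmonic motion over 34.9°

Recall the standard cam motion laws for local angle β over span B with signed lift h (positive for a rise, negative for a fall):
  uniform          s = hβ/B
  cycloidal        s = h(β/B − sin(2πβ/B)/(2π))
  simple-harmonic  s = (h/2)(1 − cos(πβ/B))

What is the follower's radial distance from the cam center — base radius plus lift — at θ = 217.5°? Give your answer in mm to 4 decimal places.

seg 1 [0°–106.3°] uniform, h=21: full span → s += 21 → s = 21.0000
seg 2 [106.3°–278.2°] uniform, h=18: θ=217.5° here. β=111.2, B=171.9. 18·111.2/171.9 = 11.6440 → s = 32.6440
radial distance = base radius + s = 37 + 32.6440 = 69.6440

69.6440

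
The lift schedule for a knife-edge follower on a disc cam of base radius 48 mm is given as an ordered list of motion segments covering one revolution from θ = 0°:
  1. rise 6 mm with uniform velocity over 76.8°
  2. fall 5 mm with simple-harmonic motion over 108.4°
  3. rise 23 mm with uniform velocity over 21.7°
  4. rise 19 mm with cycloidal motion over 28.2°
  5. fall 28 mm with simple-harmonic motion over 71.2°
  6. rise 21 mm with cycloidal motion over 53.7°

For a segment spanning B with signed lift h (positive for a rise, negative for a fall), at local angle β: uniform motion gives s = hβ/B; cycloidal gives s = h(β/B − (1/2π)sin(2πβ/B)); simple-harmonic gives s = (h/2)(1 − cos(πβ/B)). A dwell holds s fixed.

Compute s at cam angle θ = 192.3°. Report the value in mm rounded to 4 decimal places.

seg 1 [0°–76.8°] uniform, h=6: full span → s += 6 → s = 6.0000
seg 2 [76.8°–185.2°] simple-harmonic, h=-5: full span → s += -5 → s = 1.0000
seg 3 [185.2°–206.9°] uniform, h=23: θ=192.3° here. β=7.1, B=21.7. 23·7.1/21.7 = 7.5253 → s = 8.5253

8.5253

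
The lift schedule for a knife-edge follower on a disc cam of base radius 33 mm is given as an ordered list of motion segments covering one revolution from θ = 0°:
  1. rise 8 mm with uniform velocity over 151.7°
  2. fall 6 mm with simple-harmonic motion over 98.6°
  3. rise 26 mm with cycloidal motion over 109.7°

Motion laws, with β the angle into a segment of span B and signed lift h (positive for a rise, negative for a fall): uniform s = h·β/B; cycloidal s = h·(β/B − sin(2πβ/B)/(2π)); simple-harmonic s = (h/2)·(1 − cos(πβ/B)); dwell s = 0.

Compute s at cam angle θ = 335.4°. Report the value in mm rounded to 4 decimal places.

seg 1 [0°–151.7°] uniform, h=8: full span → s += 8 → s = 8.0000
seg 2 [151.7°–250.3°] simple-harmonic, h=-6: full span → s += -6 → s = 2.0000
seg 3 [250.3°–360°] cycloidal, h=26: θ=335.4° here. β=85.1, B=109.7. 26·(0.7758 − sin(2π·0.7758)/(2π)) = 24.2535 → s = 26.2535

26.2535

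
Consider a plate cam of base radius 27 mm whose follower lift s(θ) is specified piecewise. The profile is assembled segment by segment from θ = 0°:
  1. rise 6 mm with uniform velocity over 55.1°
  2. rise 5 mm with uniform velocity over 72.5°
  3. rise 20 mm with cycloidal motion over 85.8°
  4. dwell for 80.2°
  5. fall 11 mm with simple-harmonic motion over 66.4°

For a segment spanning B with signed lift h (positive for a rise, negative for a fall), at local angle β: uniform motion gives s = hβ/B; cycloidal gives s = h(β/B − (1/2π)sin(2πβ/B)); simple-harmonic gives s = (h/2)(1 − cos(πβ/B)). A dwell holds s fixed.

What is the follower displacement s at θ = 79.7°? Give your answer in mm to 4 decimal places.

seg 1 [0°–55.1°] uniform, h=6: full span → s += 6 → s = 6.0000
seg 2 [55.1°–127.6°] uniform, h=5: θ=79.7° here. β=24.6, B=72.5. 5·24.6/72.5 = 1.6966 → s = 7.6966

7.6966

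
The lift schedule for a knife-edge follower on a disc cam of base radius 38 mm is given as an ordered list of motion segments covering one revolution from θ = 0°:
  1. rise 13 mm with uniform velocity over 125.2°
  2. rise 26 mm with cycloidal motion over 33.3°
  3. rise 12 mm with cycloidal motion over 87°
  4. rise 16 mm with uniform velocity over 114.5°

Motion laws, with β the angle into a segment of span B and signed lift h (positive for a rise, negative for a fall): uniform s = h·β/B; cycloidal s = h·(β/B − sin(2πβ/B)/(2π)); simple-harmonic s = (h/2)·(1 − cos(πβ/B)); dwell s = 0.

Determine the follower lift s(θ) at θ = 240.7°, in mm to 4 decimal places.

seg 1 [0°–125.2°] uniform, h=13: full span → s += 13 → s = 13.0000
seg 2 [125.2°–158.5°] cycloidal, h=26: full span → s += 26 → s = 39.0000
seg 3 [158.5°–245.5°] cycloidal, h=12: θ=240.7° here. β=82.2, B=87. 12·(0.9448 − sin(2π·0.9448)/(2π)) = 11.9868 → s = 50.9868

50.9868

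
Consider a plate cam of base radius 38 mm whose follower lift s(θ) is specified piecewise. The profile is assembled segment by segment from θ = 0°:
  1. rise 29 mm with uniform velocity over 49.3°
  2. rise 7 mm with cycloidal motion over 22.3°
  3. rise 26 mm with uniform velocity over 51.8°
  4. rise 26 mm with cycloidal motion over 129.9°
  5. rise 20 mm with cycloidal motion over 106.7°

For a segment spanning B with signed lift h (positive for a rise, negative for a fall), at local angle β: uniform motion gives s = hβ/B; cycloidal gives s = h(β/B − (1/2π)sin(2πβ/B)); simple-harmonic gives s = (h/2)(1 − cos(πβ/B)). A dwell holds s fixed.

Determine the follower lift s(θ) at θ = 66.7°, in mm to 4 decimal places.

seg 1 [0°–49.3°] uniform, h=29: full span → s += 29 → s = 29.0000
seg 2 [49.3°–71.6°] cycloidal, h=7: θ=66.7° here. β=17.4, B=22.3. 7·(0.7803 − sin(2π·0.7803)/(2π)) = 6.5559 → s = 35.5559

35.5559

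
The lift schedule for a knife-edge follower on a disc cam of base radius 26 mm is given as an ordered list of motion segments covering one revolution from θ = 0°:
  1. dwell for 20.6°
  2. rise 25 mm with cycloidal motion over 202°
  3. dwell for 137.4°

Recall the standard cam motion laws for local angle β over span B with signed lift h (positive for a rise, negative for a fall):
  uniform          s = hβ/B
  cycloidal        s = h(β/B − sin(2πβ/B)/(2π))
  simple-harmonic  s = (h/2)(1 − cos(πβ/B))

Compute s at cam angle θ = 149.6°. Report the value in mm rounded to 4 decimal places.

seg 1 [0°–20.6°] dwell: s stays 0.0000
seg 2 [20.6°–222.6°] cycloidal, h=25: θ=149.6° here. β=129, B=202. 25·(0.6386 − sin(2π·0.6386)/(2π)) = 19.0089 → s = 19.0089

19.0089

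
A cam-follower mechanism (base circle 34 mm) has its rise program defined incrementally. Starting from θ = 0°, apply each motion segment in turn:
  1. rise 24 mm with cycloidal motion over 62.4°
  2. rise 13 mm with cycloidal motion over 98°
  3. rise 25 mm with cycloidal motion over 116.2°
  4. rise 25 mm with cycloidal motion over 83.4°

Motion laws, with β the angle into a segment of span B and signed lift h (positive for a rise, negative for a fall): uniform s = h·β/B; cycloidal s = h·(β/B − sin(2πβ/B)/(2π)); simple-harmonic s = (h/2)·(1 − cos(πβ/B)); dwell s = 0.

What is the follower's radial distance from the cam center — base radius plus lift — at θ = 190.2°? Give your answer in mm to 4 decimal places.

seg 1 [0°–62.4°] cycloidal, h=24: full span → s += 24 → s = 24.0000
seg 2 [62.4°–160.4°] cycloidal, h=13: full span → s += 13 → s = 37.0000
seg 3 [160.4°–276.6°] cycloidal, h=25: θ=190.2° here. β=29.8, B=116.2. 25·(0.2565 − sin(2π·0.2565)/(2π)) = 2.4358 → s = 39.4358
radial distance = base radius + s = 34 + 39.4358 = 73.4358

73.4358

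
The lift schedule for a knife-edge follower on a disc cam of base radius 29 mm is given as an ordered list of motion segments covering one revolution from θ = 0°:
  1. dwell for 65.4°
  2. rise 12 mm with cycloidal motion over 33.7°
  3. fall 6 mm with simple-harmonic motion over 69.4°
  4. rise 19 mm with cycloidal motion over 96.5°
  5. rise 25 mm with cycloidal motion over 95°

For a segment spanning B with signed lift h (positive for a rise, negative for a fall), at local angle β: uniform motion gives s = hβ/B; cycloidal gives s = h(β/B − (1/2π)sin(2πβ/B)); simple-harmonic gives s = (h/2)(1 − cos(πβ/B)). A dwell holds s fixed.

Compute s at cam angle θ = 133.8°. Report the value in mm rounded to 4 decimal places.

seg 1 [0°–65.4°] dwell: s stays 0.0000
seg 2 [65.4°–99.1°] cycloidal, h=12: full span → s += 12 → s = 12.0000
seg 3 [99.1°–168.5°] simple-harmonic, h=-6: θ=133.8° here. β=34.7, B=69.4. -6/2·(1 − cos(π·0.5000)) = -3.0000 → s = 9.0000

9.0000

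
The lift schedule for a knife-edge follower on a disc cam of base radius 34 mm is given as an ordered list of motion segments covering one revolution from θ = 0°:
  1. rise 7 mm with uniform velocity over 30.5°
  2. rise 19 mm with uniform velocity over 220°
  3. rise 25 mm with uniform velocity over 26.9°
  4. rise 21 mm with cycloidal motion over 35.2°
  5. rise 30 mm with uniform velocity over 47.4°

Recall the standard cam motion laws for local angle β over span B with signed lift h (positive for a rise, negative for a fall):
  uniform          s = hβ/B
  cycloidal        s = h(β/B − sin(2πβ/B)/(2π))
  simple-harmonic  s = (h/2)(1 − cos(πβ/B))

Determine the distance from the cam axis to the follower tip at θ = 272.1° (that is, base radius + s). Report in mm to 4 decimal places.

seg 1 [0°–30.5°] uniform, h=7: full span → s += 7 → s = 7.0000
seg 2 [30.5°–250.5°] uniform, h=19: full span → s += 19 → s = 26.0000
seg 3 [250.5°–277.4°] uniform, h=25: θ=272.1° here. β=21.6, B=26.9. 25·21.6/26.9 = 20.0743 → s = 46.0743
radial distance = base radius + s = 34 + 46.0743 = 80.0743

80.0743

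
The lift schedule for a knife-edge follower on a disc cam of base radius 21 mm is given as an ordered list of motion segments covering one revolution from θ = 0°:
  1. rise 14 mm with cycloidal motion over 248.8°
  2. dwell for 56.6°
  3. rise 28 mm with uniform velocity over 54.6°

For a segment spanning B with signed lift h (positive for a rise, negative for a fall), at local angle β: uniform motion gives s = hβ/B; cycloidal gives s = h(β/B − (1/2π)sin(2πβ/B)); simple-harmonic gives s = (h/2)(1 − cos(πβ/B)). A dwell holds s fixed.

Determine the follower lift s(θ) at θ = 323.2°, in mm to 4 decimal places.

seg 1 [0°–248.8°] cycloidal, h=14: full span → s += 14 → s = 14.0000
seg 2 [248.8°–305.4°] dwell: s stays 14.0000
seg 3 [305.4°–360°] uniform, h=28: θ=323.2° here. β=17.8, B=54.6. 28·17.8/54.6 = 9.1282 → s = 23.1282

23.1282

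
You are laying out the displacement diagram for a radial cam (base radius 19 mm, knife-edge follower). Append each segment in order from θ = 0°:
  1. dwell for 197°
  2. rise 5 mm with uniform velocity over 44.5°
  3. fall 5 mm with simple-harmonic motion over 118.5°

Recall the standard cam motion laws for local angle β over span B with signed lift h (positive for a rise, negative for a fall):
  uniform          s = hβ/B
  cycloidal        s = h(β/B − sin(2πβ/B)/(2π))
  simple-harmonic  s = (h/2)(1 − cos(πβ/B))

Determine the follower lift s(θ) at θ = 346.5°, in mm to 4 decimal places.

seg 1 [0°–197°] dwell: s stays 0.0000
seg 2 [197°–241.5°] uniform, h=5: full span → s += 5 → s = 5.0000
seg 3 [241.5°–360°] simple-harmonic, h=-5: θ=346.5° here. β=105, B=118.5. -5/2·(1 − cos(π·0.8861)) = -4.8416 → s = 0.1584

0.1584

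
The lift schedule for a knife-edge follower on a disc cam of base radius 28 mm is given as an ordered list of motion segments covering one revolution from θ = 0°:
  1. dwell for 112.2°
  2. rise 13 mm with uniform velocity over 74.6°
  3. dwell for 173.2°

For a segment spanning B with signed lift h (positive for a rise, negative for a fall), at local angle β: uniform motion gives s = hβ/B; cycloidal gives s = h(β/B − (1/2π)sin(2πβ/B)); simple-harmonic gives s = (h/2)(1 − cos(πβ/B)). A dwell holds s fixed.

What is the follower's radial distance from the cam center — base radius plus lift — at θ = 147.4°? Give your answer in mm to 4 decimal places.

seg 1 [0°–112.2°] dwell: s stays 0.0000
seg 2 [112.2°–186.8°] uniform, h=13: θ=147.4° here. β=35.2, B=74.6. 13·35.2/74.6 = 6.1340 → s = 6.1340
radial distance = base radius + s = 28 + 6.1340 = 34.1340

34.1340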